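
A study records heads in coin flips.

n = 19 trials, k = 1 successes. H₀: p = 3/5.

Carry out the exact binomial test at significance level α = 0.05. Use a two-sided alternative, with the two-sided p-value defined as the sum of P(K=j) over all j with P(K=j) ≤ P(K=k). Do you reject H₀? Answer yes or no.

Exact binomial: n=19, k=1, p₀=3/5=0.6000
P(X=j) = C(n,j)·p₀^j·(1−p₀)^(n−j); p = Σ P(X=j) over j with P(X=j) ≤ P(X=1)
p-value (two-sided) = 0.00000
At α=0.05: p < α → reject H₀

reject H₀: yes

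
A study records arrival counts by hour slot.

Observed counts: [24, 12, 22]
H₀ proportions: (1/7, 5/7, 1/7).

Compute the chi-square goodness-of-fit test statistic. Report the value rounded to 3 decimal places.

n = 58; E_i = n·p_i = [8.29, 41.43, 8.29]
χ² = (24−8.29)²/8.29 + (12−41.43)²/41.43 + (22−8.29)²/8.29 = 73.4069
df = 2

test statistic = 73.407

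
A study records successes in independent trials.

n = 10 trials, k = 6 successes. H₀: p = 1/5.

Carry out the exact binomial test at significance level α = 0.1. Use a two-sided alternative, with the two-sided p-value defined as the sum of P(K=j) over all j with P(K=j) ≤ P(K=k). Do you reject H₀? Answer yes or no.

reject H₀: yes

Exact binomial: n=10, k=6, p₀=1/5=0.2000
P(X=j) = C(n,j)·p₀^j·(1−p₀)^(n−j); p = Σ P(X=j) over j with P(X=j) ≤ P(X=6)
p-value (two-sided) = 0.00637
At α=0.1: p < α → reject H₀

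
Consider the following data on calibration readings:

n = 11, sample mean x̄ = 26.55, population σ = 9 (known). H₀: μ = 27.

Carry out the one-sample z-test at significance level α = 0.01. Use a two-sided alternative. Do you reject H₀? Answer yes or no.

SE = σ/√n = 9/√11 = 2.7136
z = (x̄−μ₀)/SE = (26.55−27)/2.7136 = -0.1658
p-value (two-sided) = 0.86829
At α=0.01: p ≥ α → fail to reject H₀

reject H₀: no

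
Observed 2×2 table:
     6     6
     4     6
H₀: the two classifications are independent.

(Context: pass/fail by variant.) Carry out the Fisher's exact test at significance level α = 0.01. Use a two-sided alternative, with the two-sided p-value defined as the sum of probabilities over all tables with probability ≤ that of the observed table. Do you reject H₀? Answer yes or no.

reject H₀: no

Margins: r₁=12, r₂=10, c₁=10, c₂=12, n=22
p_obs = C(12,6)·C(10,4)/C(22,10); sum pmf over tables with pmf ≤ p_obs
p-value (two-sided) = 0.69136
At α=0.01: p ≥ α → fail to reject H₀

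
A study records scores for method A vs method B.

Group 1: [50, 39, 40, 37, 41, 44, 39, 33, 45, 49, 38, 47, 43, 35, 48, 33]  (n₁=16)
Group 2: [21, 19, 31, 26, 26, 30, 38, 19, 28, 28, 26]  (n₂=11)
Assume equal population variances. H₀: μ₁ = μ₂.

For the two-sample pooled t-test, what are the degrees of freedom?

degrees of freedom = 25

df = n₁ + n₂ − 2 = 16 + 11 − 2 = 25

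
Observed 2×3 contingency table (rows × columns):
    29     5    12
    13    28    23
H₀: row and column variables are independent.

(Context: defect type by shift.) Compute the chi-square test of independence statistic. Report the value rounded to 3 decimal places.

test statistic = 23.260

Row totals [46, 64], col totals [42, 33, 35], n=110
χ² = (29−17.56)²/17.56 + (5−13.80)²/13.80 + (12−14.64)²/14.64 + (13−24.44)²/24.44 + (28−19.20)²/19.20 + (23−20.36)²/20.36 = 23.2601
df = 2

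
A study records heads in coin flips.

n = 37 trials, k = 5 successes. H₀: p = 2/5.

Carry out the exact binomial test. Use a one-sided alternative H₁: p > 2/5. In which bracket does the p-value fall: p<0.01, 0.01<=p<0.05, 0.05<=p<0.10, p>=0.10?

Exact binomial: n=37, k=5, p₀=2/5=0.4000
P(X≥5) from Σ C(n,i)·p₀^i·(1−p₀)^(n−i)
p-value (one-sided, H₁ greater) = 0.99990
→ bracket: p>=0.10

p-value bracket: p>=0.10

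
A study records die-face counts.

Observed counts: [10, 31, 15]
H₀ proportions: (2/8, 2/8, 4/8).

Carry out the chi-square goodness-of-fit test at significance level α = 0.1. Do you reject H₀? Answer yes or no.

reject H₀: yes

n = 56; E_i = n·p_i = [14.00, 14.00, 28.00]
χ² = (10−14.00)²/14.00 + (31−14.00)²/14.00 + (15−28.00)²/28.00 = 27.8214
df = 2
p-value (upper-tail) = 0.00000
At α=0.1: p < α → reject H₀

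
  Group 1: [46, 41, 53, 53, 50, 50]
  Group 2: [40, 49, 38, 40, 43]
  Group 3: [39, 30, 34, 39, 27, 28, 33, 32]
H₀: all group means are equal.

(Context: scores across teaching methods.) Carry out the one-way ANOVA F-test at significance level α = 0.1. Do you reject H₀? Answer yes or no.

Group means [48.83, 42.00, 32.75], grand mean 40.263
SSB = Σnᵢ(x̄ᵢ−x̄)² = 907.351; SSW = ΣΣ(x−x̄ᵢ)² = 324.333
MSB = 907.351/2 = 453.6754; MSW = 324.333/16 = 20.2708
F = MSB/MSW = 22.3807
df = (2, 16)
p-value (upper-tail) = 0.00002
At α=0.1: p < α → reject H₀

reject H₀: yes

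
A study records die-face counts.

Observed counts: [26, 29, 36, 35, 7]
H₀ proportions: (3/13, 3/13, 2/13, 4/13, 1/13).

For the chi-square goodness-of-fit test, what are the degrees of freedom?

df = k − 1 = 5 − 1 = 4

degrees of freedom = 4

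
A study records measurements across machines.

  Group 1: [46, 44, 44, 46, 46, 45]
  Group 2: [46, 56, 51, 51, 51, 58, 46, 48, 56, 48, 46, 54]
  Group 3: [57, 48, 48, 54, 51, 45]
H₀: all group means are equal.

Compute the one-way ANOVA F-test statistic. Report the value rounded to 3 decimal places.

test statistic = 4.930

Group means [45.17, 50.92, 50.50], grand mean 49.375
SSB = Σnᵢ(x̄ᵢ−x̄)² = 142.375; SSW = ΣΣ(x−x̄ᵢ)² = 303.250
MSB = 142.375/2 = 71.1875; MSW = 303.250/21 = 14.4405
F = MSB/MSW = 4.9297
df = (2, 21)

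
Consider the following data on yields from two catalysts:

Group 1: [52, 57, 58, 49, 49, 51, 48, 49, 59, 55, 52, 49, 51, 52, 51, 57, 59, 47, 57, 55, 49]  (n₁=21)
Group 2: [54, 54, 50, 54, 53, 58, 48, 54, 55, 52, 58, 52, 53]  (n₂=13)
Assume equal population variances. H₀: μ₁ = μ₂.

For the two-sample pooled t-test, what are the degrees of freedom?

df = n₁ + n₂ − 2 = 21 + 13 − 2 = 32

degrees of freedom = 32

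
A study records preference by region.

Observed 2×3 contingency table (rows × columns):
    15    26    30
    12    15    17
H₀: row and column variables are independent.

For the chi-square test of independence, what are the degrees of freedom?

df = (r−1)(c−1) = (2−1)·(3−1) = 2

degrees of freedom = 2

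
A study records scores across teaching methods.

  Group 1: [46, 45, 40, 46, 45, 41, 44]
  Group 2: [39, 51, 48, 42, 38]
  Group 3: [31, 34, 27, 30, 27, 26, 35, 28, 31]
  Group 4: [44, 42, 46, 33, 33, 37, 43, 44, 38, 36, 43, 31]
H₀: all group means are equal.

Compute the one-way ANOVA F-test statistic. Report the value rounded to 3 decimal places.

test statistic = 18.124

Group means [43.86, 43.60, 29.89, 39.17], grand mean 38.303
SSB = Σnᵢ(x̄ᵢ−x̄)² = 1002.357; SSW = ΣΣ(x−x̄ᵢ)² = 534.613
MSB = 1002.357/3 = 334.1190; MSW = 534.613/29 = 18.4349
F = MSB/MSW = 18.1242
df = (3, 29)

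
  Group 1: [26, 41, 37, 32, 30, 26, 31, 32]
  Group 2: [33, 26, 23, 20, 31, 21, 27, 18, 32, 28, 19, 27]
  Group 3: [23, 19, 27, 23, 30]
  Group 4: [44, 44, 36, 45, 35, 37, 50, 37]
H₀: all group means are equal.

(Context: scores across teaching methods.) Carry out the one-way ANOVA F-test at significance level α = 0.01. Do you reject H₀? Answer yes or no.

reject H₀: yes

Group means [31.88, 25.42, 24.40, 41.00], grand mean 30.606
SSB = Σnᵢ(x̄ᵢ−x̄)² = 1392.887; SSW = ΣΣ(x−x̄ᵢ)² = 756.992
MSB = 1392.887/3 = 464.2957; MSW = 756.992/29 = 26.1032
F = MSB/MSW = 17.7870
df = (3, 29)
p-value (upper-tail) = 0.00000
At α=0.01: p < α → reject H₀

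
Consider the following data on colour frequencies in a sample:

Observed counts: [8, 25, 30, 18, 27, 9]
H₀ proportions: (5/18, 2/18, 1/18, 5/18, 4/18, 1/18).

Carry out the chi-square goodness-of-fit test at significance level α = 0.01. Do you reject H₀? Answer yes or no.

reject H₀: yes

n = 117; E_i = n·p_i = [32.50, 13.00, 6.50, 32.50, 26.00, 6.50]
χ² = (8−32.50)²/32.50 + (25−13.00)²/13.00 + (30−6.50)²/6.50 + (18−32.50)²/32.50 + (27−26.00)²/26.00 + (9−6.50)²/6.50 = 121.9769
df = 5
p-value (upper-tail) = 0.00000
At α=0.01: p < α → reject H₀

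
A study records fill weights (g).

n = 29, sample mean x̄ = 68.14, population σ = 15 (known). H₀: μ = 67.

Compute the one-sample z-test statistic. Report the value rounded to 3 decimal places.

test statistic = 0.409

SE = σ/√n = 15/√29 = 2.7854
z = (x̄−μ₀)/SE = (68.14−67)/2.7854 = 0.4093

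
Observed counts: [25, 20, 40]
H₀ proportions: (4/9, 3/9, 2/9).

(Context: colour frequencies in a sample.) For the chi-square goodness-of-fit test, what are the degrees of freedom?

degrees of freedom = 2

df = k − 1 = 3 − 1 = 2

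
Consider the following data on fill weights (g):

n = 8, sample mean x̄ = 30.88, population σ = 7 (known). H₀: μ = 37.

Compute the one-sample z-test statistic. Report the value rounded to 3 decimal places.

SE = σ/√n = 7/√8 = 2.4749
z = (x̄−μ₀)/SE = (30.88−37)/2.4749 = -2.4729

test statistic = -2.473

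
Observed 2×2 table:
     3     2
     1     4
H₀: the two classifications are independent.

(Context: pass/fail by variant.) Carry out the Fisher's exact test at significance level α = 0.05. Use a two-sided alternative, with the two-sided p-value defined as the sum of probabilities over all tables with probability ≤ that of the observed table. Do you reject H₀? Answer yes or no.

Margins: r₁=5, r₂=5, c₁=4, c₂=6, n=10
p_obs = C(5,3)·C(5,1)/C(10,4); sum pmf over tables with pmf ≤ p_obs
p-value (two-sided) = 0.52381
At α=0.05: p ≥ α → fail to reject H₀

reject H₀: no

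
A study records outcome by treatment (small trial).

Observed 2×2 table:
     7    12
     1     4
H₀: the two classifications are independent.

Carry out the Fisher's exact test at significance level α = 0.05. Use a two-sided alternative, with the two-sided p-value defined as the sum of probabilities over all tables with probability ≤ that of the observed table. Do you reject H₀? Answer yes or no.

reject H₀: no

Margins: r₁=19, r₂=5, c₁=8, c₂=16, n=24
p_obs = C(19,7)·C(5,1)/C(24,8); sum pmf over tables with pmf ≤ p_obs
p-value (two-sided) = 0.63109
At α=0.05: p ≥ α → fail to reject H₀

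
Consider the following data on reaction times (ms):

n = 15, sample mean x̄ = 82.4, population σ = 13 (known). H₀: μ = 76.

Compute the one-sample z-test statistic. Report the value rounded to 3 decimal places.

SE = σ/√n = 13/√15 = 3.3566
z = (x̄−μ₀)/SE = (82.4−76)/3.3566 = 1.9067

test statistic = 1.907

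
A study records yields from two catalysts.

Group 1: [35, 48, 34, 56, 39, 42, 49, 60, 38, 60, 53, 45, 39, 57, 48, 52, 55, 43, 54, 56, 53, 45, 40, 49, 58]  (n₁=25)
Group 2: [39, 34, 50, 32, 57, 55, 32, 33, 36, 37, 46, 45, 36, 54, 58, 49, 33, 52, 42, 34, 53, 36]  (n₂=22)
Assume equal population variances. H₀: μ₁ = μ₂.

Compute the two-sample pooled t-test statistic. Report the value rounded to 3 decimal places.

test statistic = 2.184

x̄₁=48.320, s₁=7.952, n₁=25
x̄₂=42.864, s₂=9.177, n₂=22
s_p² = [24·7.952² + 21·9.177²]/45 = 73.0229
SE = √(s_p²·(1/25+1/22)) = 2.4980
t = (48.320−42.864)/2.4980 = 2.1843
df = 45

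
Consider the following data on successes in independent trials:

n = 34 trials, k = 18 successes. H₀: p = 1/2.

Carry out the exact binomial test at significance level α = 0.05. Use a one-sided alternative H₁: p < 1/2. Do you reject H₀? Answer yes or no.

reject H₀: no

Exact binomial: n=34, k=18, p₀=1/2=0.5000
P(X≤18) from Σ C(n,i)·p₀^i·(1−p₀)^(n−i)
p-value (one-sided, H₁ less) = 0.69620
At α=0.05: p ≥ α → fail to reject H₀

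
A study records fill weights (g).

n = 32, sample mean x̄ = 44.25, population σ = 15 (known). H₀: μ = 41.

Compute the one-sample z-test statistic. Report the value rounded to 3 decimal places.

SE = σ/√n = 15/√32 = 2.6517
z = (x̄−μ₀)/SE = (44.25−41)/2.6517 = 1.2257

test statistic = 1.226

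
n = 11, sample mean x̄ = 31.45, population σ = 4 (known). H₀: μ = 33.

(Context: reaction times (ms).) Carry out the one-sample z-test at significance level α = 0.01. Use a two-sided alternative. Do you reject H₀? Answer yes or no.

reject H₀: no

SE = σ/√n = 4/√11 = 1.2060
z = (x̄−μ₀)/SE = (31.45−33)/1.2060 = -1.2852
p-value (two-sided) = 0.19873
At α=0.01: p ≥ α → fail to reject H₀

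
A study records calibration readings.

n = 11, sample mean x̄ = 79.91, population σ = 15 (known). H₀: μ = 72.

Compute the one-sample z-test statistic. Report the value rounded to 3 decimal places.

test statistic = 1.749

SE = σ/√n = 15/√11 = 4.5227
z = (x̄−μ₀)/SE = (79.91−72)/4.5227 = 1.7490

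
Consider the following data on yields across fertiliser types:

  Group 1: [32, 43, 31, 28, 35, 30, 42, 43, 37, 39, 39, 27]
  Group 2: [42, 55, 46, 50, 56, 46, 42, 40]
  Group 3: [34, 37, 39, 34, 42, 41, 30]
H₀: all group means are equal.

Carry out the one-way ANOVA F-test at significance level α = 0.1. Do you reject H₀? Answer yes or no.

reject H₀: yes

Group means [35.50, 47.12, 36.71], grand mean 39.259
SSB = Σnᵢ(x̄ᵢ−x̄)² = 709.882; SSW = ΣΣ(x−x̄ᵢ)² = 739.304
MSB = 709.882/2 = 354.9408; MSW = 739.304/24 = 30.8043
F = MSB/MSW = 11.5224
df = (2, 24)
p-value (upper-tail) = 0.00031
At α=0.1: p < α → reject H₀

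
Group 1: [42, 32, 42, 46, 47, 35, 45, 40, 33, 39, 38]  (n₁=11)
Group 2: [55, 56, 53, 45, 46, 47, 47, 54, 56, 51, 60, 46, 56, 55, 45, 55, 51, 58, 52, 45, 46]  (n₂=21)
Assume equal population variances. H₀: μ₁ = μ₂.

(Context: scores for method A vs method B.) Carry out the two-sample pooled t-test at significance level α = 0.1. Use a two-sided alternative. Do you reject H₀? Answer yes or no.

x̄₁=39.909, s₁=5.108, n₁=11
x̄₂=51.381, s₂=4.894, n₂=21
s_p² = [10·5.108² + 20·4.894²]/30 = 24.6620
SE = √(s_p²·(1/11+1/21)) = 1.8483
t = (39.909−51.381)/1.8483 = -6.2066
df = 30
p-value (two-sided) = 0.00000
At α=0.1: p < α → reject H₀

reject H₀: yes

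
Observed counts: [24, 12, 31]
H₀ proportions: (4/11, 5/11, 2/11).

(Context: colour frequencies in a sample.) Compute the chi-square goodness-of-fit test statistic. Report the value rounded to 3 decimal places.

n = 67; E_i = n·p_i = [24.36, 30.45, 12.18]
χ² = (24−24.36)²/24.36 + (12−30.45)²/30.45 + (31−12.18)²/12.18 = 40.2582
df = 2

test statistic = 40.258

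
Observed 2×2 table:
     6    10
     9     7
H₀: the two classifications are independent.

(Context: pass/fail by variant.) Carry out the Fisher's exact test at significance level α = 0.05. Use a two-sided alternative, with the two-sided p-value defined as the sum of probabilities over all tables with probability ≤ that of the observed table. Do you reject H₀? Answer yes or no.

reject H₀: no

Margins: r₁=16, r₂=16, c₁=15, c₂=17, n=32
p_obs = C(16,6)·C(16,9)/C(32,15); sum pmf over tables with pmf ≤ p_obs
p-value (two-sided) = 0.47949
At α=0.05: p ≥ α → fail to reject H₀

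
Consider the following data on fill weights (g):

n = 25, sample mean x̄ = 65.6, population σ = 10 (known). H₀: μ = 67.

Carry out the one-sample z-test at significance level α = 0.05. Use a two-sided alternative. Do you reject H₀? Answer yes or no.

reject H₀: no

SE = σ/√n = 10/√25 = 2.0000
z = (x̄−μ₀)/SE = (65.6−67)/2.0000 = -0.7000
p-value (two-sided) = 0.48393
At α=0.05: p ≥ α → fail to reject H₀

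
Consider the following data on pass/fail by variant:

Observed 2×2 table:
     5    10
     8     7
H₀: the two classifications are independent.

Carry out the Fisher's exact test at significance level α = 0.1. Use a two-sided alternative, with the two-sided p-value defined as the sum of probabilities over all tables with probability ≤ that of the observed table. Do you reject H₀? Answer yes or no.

Margins: r₁=15, r₂=15, c₁=13, c₂=17, n=30
p_obs = C(15,5)·C(15,8)/C(30,13); sum pmf over tables with pmf ≤ p_obs
p-value (two-sided) = 0.46214
At α=0.1: p ≥ α → fail to reject H₀

reject H₀: no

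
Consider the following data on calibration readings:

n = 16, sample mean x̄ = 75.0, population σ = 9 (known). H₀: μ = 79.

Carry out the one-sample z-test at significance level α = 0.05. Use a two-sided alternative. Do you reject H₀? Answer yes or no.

SE = σ/√n = 9/√16 = 2.2500
z = (x̄−μ₀)/SE = (75.0−79)/2.2500 = -1.7778
p-value (two-sided) = 0.07544
At α=0.05: p ≥ α → fail to reject H₀

reject H₀: no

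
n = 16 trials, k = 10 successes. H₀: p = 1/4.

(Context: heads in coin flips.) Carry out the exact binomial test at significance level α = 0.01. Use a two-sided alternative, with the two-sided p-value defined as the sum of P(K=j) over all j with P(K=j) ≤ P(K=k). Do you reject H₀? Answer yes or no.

Exact binomial: n=16, k=10, p₀=1/4=0.2500
P(X=j) = C(n,j)·p₀^j·(1−p₀)^(n−j); p = Σ P(X=j) over j with P(X=j) ≤ P(X=10)
p-value (two-sided) = 0.00164
At α=0.01: p < α → reject H₀

reject H₀: yes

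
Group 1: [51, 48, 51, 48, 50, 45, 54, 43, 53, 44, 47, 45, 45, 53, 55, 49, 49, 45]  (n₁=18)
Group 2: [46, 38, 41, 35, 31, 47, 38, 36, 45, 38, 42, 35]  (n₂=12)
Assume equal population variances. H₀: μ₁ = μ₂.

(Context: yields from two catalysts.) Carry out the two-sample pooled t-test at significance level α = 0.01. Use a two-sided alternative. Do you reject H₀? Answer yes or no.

x̄₁=48.611, s₁=3.680, n₁=18
x̄₂=39.333, s₂=4.942, n₂=12
s_p² = [17·3.680² + 11·4.942²]/28 = 17.8194
SE = √(s_p²·(1/18+1/12)) = 1.5732
t = (48.611−39.333)/1.5732 = 5.8974
df = 28
p-value (two-sided) = 0.00000
At α=0.01: p < α → reject H₀

reject H₀: yes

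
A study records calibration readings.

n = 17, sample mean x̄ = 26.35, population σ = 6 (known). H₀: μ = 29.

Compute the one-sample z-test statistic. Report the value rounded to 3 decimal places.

SE = σ/√n = 6/√17 = 1.4552
z = (x̄−μ₀)/SE = (26.35−29)/1.4552 = -1.8210

test statistic = -1.821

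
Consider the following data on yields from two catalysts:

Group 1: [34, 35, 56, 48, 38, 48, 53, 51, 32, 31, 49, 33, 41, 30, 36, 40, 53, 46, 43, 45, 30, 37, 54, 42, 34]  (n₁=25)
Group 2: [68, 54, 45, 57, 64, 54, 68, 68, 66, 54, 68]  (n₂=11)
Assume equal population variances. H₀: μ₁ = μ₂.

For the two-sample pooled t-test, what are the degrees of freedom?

degrees of freedom = 34

df = n₁ + n₂ − 2 = 25 + 11 − 2 = 34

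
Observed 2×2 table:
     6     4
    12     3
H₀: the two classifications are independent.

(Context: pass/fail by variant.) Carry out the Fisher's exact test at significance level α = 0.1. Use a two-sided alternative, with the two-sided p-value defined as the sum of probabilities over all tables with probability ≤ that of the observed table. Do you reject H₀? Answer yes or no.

reject H₀: no

Margins: r₁=10, r₂=15, c₁=18, c₂=7, n=25
p_obs = C(10,6)·C(15,12)/C(25,18); sum pmf over tables with pmf ≤ p_obs
p-value (two-sided) = 0.37813
At α=0.1: p ≥ α → fail to reject H₀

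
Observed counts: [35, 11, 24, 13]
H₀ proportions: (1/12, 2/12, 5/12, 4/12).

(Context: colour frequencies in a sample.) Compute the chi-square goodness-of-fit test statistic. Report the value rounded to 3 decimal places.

n = 83; E_i = n·p_i = [6.92, 13.83, 34.58, 27.67]
χ² = (35−6.92)²/6.92 + (11−13.83)²/13.83 + (24−34.58)²/34.58 + (13−27.67)²/27.67 = 125.6193
df = 3

test statistic = 125.619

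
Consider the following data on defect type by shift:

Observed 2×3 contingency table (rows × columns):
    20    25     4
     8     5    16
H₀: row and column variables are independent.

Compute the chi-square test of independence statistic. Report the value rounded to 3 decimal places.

test statistic = 21.994

Row totals [49, 29], col totals [28, 30, 20], n=78
χ² = (20−17.59)²/17.59 + (25−18.85)²/18.85 + (4−12.56)²/12.56 + (8−10.41)²/10.41 + (5−11.15)²/11.15 + (16−7.44)²/7.44 = 21.9940
df = 2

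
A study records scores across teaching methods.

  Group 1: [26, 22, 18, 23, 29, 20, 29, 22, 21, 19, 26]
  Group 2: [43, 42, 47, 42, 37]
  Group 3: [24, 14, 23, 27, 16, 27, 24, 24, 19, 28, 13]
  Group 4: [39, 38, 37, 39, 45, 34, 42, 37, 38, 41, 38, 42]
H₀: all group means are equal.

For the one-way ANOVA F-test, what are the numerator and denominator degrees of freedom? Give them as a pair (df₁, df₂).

k = 4 groups, N = 39 total
df = (k−1, N−k) = (4−1, 39−4) = (3, 35)

degrees of freedom = [3, 35]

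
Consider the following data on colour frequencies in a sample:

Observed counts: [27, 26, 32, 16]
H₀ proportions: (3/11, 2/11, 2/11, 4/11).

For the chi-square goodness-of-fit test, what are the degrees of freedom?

df = k − 1 = 4 − 1 = 3

degrees of freedom = 3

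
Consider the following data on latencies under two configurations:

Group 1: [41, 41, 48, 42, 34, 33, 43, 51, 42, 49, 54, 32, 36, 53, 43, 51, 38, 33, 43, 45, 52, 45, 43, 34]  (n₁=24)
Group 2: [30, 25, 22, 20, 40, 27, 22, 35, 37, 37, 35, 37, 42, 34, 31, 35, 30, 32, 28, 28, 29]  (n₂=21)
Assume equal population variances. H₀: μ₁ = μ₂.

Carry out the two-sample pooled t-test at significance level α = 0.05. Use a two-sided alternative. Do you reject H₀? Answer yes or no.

reject H₀: yes

x̄₁=42.750, s₁=6.803, n₁=24
x̄₂=31.238, s₂=6.024, n₂=21
s_p² = [23·6.803² + 20·6.024²]/43 = 41.6351
SE = √(s_p²·(1/24+1/21)) = 1.9281
t = (42.750−31.238)/1.9281 = 5.9707
df = 43
p-value (two-sided) = 0.00000
At α=0.05: p < α → reject H₀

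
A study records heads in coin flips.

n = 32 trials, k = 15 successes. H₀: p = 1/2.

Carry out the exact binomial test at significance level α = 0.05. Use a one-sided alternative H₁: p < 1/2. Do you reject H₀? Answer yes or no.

reject H₀: no

Exact binomial: n=32, k=15, p₀=1/2=0.5000
P(X≤15) from Σ C(n,i)·p₀^i·(1−p₀)^(n−i)
p-value (one-sided, H₁ less) = 0.43003
At α=0.05: p ≥ α → fail to reject H₀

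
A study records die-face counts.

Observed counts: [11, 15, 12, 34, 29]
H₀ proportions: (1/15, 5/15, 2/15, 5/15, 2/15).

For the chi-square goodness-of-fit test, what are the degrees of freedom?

df = k − 1 = 5 − 1 = 4

degrees of freedom = 4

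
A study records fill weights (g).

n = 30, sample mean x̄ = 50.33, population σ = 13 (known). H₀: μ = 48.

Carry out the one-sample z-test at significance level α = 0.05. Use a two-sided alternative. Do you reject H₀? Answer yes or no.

SE = σ/√n = 13/√30 = 2.3735
z = (x̄−μ₀)/SE = (50.33−48)/2.3735 = 0.9817
p-value (two-sided) = 0.32625
At α=0.05: p ≥ α → fail to reject H₀

reject H₀: no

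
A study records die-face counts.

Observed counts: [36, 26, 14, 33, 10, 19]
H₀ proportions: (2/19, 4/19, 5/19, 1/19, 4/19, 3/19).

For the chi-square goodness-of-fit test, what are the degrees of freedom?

df = k − 1 = 6 − 1 = 5

degrees of freedom = 5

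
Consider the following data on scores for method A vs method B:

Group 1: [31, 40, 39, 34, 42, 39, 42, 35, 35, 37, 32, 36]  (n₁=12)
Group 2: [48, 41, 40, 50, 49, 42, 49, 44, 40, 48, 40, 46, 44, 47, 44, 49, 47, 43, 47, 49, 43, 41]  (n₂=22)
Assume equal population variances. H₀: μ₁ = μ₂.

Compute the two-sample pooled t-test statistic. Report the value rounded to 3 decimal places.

x̄₁=36.833, s₁=3.639, n₁=12
x̄₂=45.045, s₂=3.429, n₂=22
s_p² = [11·3.639² + 21·3.429²]/32 = 12.2694
SE = √(s_p²·(1/12+1/22)) = 1.2570
t = (36.833−45.045)/1.2570 = -6.5329
df = 32

test statistic = -6.533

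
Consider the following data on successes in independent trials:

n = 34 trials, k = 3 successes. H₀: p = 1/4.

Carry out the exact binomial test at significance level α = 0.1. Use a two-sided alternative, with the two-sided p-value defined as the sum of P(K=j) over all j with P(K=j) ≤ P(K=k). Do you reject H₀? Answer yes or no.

reject H₀: yes

Exact binomial: n=34, k=3, p₀=1/4=0.2500
P(X=j) = C(n,j)·p₀^j·(1−p₀)^(n−j); p = Σ P(X=j) over j with P(X=j) ≤ P(X=3)
p-value (two-sided) = 0.02841
At α=0.1: p < α → reject H₀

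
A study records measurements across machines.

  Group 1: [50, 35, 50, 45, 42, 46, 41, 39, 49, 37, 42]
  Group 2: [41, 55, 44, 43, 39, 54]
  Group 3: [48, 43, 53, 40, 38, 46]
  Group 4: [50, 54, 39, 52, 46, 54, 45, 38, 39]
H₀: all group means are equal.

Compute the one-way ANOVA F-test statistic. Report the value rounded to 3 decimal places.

test statistic = 0.519

Group means [43.27, 46.00, 44.67, 46.33], grand mean 44.906
SSB = Σnᵢ(x̄ᵢ−x̄)² = 55.204; SSW = ΣΣ(x−x̄ᵢ)² = 993.515
MSB = 55.204/3 = 18.4012; MSW = 993.515/28 = 35.4827
F = MSB/MSW = 0.5186
df = (3, 28)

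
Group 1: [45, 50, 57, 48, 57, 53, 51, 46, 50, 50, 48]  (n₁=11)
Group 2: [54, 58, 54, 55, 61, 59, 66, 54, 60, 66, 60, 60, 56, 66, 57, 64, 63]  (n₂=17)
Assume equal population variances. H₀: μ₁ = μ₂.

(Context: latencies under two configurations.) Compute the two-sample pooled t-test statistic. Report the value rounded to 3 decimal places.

test statistic = -5.681

x̄₁=50.455, s₁=3.934, n₁=11
x̄₂=59.588, s₂=4.287, n₂=17
s_p² = [10·3.934² + 16·4.287²]/26 = 17.2633
SE = √(s_p²·(1/11+1/17)) = 1.6078
t = (50.455−59.588)/1.6078 = -5.6810
df = 26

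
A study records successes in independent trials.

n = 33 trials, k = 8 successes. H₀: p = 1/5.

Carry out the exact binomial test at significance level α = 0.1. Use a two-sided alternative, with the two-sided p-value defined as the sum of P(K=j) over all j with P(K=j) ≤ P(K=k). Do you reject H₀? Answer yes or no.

reject H₀: no

Exact binomial: n=33, k=8, p₀=1/5=0.2000
P(X=j) = C(n,j)·p₀^j·(1−p₀)^(n−j); p = Σ P(X=j) over j with P(X=j) ≤ P(X=8)
p-value (two-sided) = 0.51644
At α=0.1: p ≥ α → fail to reject H₀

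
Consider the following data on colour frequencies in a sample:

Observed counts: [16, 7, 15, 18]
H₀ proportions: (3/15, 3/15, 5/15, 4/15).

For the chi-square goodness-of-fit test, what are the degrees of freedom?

df = k − 1 = 4 − 1 = 3

degrees of freedom = 3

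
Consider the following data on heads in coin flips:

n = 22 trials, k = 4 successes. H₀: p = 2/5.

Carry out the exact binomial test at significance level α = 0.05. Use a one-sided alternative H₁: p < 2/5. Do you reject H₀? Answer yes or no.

reject H₀: yes

Exact binomial: n=22, k=4, p₀=2/5=0.4000
P(X≤4) from Σ C(n,i)·p₀^i·(1−p₀)^(n−i)
p-value (one-sided, H₁ less) = 0.02658
At α=0.05: p < α → reject H₀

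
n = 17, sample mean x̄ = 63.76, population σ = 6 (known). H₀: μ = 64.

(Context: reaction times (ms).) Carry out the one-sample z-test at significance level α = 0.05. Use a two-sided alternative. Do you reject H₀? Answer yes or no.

SE = σ/√n = 6/√17 = 1.4552
z = (x̄−μ₀)/SE = (63.76−64)/1.4552 = -0.1649
p-value (two-sided) = 0.86900
At α=0.05: p ≥ α → fail to reject H₀

reject H₀: no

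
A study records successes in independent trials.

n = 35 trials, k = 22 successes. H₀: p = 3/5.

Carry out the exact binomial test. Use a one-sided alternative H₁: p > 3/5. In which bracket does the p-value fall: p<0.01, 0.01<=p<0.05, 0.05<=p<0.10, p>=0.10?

p-value bracket: p>=0.10

Exact binomial: n=35, k=22, p₀=3/5=0.6000
P(X≥22) from Σ C(n,i)·p₀^i·(1−p₀)^(n−i)
p-value (one-sided, H₁ greater) = 0.43614
→ bracket: p>=0.10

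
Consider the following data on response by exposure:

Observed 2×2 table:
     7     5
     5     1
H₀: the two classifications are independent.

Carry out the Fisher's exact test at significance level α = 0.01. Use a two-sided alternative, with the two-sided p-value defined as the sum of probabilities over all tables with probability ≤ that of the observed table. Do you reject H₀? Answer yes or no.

reject H₀: no

Margins: r₁=12, r₂=6, c₁=12, c₂=6, n=18
p_obs = C(12,7)·C(6,5)/C(18,12); sum pmf over tables with pmf ≤ p_obs
p-value (two-sided) = 0.60003
At α=0.01: p ≥ α → fail to reject H₀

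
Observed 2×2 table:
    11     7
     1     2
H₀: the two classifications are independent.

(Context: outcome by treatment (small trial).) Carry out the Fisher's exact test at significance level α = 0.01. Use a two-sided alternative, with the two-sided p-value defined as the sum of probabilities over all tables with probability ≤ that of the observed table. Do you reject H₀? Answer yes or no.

reject H₀: no

Margins: r₁=18, r₂=3, c₁=12, c₂=9, n=21
p_obs = C(18,11)·C(3,1)/C(21,12); sum pmf over tables with pmf ≤ p_obs
p-value (two-sided) = 0.55338
At α=0.01: p ≥ α → fail to reject H₀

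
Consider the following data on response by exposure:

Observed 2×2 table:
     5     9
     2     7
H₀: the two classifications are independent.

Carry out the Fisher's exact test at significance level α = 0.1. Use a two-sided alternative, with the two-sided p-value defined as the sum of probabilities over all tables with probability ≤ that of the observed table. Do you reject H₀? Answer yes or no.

Margins: r₁=14, r₂=9, c₁=7, c₂=16, n=23
p_obs = C(14,5)·C(9,2)/C(23,7); sum pmf over tables with pmf ≤ p_obs
p-value (two-sided) = 0.65702
At α=0.1: p ≥ α → fail to reject H₀

reject H₀: no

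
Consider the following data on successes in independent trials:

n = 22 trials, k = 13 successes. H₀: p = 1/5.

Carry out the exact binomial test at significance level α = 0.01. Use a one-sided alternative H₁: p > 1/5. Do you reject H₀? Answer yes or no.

Exact binomial: n=22, k=13, p₀=1/5=0.2000
P(X≥13) from Σ C(n,i)·p₀^i·(1−p₀)^(n−i)
p-value (one-sided, H₁ greater) = 0.00006
At α=0.01: p < α → reject H₀

reject H₀: yes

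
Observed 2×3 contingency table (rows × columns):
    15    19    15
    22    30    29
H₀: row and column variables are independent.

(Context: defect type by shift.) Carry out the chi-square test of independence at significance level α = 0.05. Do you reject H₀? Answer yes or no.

Row totals [49, 81], col totals [37, 49, 44], n=130
χ² = (15−13.95)²/13.95 + (19−18.47)²/18.47 + (15−16.58)²/16.58 + (22−23.05)²/23.05 + (30−30.53)²/30.53 + (29−27.42)²/27.42 = 0.3953
df = 2
p-value (upper-tail) = 0.82066
At α=0.05: p ≥ α → fail to reject H₀

reject H₀: no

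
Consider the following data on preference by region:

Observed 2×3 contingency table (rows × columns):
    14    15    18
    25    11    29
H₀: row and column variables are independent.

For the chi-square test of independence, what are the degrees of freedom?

df = (r−1)(c−1) = (2−1)·(3−1) = 2

degrees of freedom = 2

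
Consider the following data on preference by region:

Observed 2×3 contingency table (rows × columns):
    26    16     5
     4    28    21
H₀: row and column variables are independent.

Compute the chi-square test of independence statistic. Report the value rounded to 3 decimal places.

Row totals [47, 53], col totals [30, 44, 26], n=100
χ² = (26−14.10)²/14.10 + (16−20.68)²/20.68 + (5−12.22)²/12.22 + (4−15.90)²/15.90 + (28−23.32)²/23.32 + (21−13.78)²/13.78 = 28.9966
df = 2

test statistic = 28.997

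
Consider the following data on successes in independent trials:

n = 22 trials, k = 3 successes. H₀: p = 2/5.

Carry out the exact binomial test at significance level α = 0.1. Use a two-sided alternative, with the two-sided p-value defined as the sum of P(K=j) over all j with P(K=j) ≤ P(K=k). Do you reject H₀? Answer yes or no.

reject H₀: yes

Exact binomial: n=22, k=3, p₀=2/5=0.4000
P(X=j) = C(n,j)·p₀^j·(1−p₀)^(n−j); p = Σ P(X=j) over j with P(X=j) ≤ P(X=3)
p-value (two-sided) = 0.01461
At α=0.1: p < α → reject H₀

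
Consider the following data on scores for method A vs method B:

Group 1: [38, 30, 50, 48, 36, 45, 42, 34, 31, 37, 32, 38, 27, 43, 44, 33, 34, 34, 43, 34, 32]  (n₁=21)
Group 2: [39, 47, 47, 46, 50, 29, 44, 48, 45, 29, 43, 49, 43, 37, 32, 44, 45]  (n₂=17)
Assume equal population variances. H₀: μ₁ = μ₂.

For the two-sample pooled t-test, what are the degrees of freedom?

df = n₁ + n₂ − 2 = 21 + 17 − 2 = 36

degrees of freedom = 36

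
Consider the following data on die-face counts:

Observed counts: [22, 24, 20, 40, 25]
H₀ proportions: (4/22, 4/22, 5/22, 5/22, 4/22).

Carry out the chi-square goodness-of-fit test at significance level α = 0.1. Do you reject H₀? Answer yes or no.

reject H₀: no

n = 131; E_i = n·p_i = [23.82, 23.82, 29.77, 29.77, 23.82]
χ² = (22−23.82)²/23.82 + (24−23.82)²/23.82 + (20−29.77)²/29.77 + (40−29.77)²/29.77 + (25−23.82)²/23.82 = 6.9198
df = 4
p-value (upper-tail) = 0.14019
At α=0.1: p ≥ α → fail to reject H₀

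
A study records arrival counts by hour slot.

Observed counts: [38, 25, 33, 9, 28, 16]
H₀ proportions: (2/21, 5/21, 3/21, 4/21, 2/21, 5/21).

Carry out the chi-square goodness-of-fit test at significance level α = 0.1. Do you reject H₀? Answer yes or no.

reject H₀: yes

n = 149; E_i = n·p_i = [14.19, 35.48, 21.29, 28.38, 14.19, 35.48]
χ² = (38−14.19)²/14.19 + (25−35.48)²/35.48 + (33−21.29)²/21.29 + (9−28.38)²/28.38 + (28−14.19)²/14.19 + (16−35.48)²/35.48 = 86.8554
df = 5
p-value (upper-tail) = 0.00000
At α=0.1: p < α → reject H₀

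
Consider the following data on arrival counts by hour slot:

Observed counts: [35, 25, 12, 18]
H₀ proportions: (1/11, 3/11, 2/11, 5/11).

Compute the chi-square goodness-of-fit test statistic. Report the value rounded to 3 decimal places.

n = 90; E_i = n·p_i = [8.18, 24.55, 16.36, 40.91]
χ² = (35−8.18)²/8.18 + (25−24.55)²/24.55 + (12−16.36)²/16.36 + (18−40.91)²/40.91 = 101.9052
df = 3

test statistic = 101.905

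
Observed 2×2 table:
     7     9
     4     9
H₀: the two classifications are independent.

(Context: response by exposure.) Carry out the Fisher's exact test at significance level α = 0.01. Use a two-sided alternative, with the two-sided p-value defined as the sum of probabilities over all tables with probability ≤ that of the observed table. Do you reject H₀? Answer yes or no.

Margins: r₁=16, r₂=13, c₁=11, c₂=18, n=29
p_obs = C(16,7)·C(13,4)/C(29,11); sum pmf over tables with pmf ≤ p_obs
p-value (two-sided) = 0.70211
At α=0.01: p ≥ α → fail to reject H₀

reject H₀: no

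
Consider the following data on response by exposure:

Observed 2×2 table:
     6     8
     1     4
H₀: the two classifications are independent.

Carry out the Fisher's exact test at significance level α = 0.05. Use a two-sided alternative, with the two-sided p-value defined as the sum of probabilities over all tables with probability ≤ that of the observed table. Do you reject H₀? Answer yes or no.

Margins: r₁=14, r₂=5, c₁=7, c₂=12, n=19
p_obs = C(14,6)·C(5,1)/C(19,7); sum pmf over tables with pmf ≤ p_obs
p-value (two-sided) = 0.60268
At α=0.05: p ≥ α → fail to reject H₀

reject H₀: no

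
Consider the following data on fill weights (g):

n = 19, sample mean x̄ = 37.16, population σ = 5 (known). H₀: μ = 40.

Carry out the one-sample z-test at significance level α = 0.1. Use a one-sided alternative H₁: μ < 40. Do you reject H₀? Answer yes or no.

SE = σ/√n = 5/√19 = 1.1471
z = (x̄−μ₀)/SE = (37.16−40)/1.1471 = -2.4759
p-value (one-sided, H₁ less) = 0.00665
At α=0.1: p < α → reject H₀

reject H₀: yes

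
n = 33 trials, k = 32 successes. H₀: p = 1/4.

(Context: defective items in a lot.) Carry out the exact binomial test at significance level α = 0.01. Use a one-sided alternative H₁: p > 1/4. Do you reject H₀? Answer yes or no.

Exact binomial: n=33, k=32, p₀=1/4=0.2500
P(X≥32) from Σ C(n,i)·p₀^i·(1−p₀)^(n−i)
p-value (one-sided, H₁ greater) = 0.00000
At α=0.01: p < α → reject H₀

reject H₀: yes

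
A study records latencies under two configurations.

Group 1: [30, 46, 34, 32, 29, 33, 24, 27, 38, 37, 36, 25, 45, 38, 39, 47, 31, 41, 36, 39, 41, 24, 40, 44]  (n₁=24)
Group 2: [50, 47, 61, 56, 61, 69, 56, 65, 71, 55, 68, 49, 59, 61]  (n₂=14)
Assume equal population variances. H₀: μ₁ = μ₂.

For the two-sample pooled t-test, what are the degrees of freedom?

df = n₁ + n₂ − 2 = 24 + 14 − 2 = 36

degrees of freedom = 36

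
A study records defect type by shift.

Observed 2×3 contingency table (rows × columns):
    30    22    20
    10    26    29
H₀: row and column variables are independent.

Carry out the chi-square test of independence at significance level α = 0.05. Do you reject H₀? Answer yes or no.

reject H₀: yes

Row totals [72, 65], col totals [40, 48, 49], n=137
χ² = (30−21.02)²/21.02 + (22−25.23)²/25.23 + (20−25.75)²/25.75 + (10−18.98)²/18.98 + (26−22.77)²/22.77 + (29−23.25)²/23.25 = 11.6592
df = 2
p-value (upper-tail) = 0.00294
At α=0.05: p < α → reject H₀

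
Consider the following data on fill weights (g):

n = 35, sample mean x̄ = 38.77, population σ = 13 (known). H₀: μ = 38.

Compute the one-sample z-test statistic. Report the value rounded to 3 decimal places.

SE = σ/√n = 13/√35 = 2.1974
z = (x̄−μ₀)/SE = (38.77−38)/2.1974 = 0.3504

test statistic = 0.350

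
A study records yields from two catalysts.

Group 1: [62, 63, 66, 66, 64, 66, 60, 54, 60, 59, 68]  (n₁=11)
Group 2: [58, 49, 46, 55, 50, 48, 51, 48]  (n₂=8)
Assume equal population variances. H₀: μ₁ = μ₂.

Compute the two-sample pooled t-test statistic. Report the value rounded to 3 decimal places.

test statistic = 6.337

x̄₁=62.545, s₁=4.083, n₁=11
x̄₂=50.625, s₂=3.998, n₂=8
s_p² = [10·4.083² + 7·3.998²]/17 = 16.3884
SE = √(s_p²·(1/11+1/8)) = 1.8811
t = (62.545−50.625)/1.8811 = 6.3371
df = 17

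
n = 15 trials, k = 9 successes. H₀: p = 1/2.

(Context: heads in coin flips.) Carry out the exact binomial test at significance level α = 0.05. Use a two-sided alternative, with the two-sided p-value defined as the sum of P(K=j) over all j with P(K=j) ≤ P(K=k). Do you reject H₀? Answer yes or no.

Exact binomial: n=15, k=9, p₀=1/2=0.5000
P(X=j) = C(n,j)·p₀^j·(1−p₀)^(n−j); p = Σ P(X=j) over j with P(X=j) ≤ P(X=9)
p-value (two-sided) = 0.60724
At α=0.05: p ≥ α → fail to reject H₀

reject H₀: no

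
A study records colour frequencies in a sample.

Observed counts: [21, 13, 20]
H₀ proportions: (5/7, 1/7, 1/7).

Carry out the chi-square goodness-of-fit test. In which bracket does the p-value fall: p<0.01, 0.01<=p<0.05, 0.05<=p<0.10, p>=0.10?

n = 54; E_i = n·p_i = [38.57, 7.71, 7.71]
χ² = (21−38.57)²/38.57 + (13−7.71)²/7.71 + (20−7.71)²/7.71 = 31.1926
df = 2
p-value (upper-tail) = 0.00000
→ bracket: p<0.01

p-value bracket: p<0.01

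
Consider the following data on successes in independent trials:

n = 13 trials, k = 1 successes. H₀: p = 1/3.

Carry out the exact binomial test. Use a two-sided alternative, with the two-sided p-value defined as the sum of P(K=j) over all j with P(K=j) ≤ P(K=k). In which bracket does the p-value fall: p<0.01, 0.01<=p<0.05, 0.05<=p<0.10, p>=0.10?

Exact binomial: n=13, k=1, p₀=1/3=0.3333
P(X=j) = C(n,j)·p₀^j·(1−p₀)^(n−j); p = Σ P(X=j) over j with P(X=j) ≤ P(X=1)
p-value (two-sided) = 0.07319
→ bracket: 0.05<=p<0.10

p-value bracket: 0.05<=p<0.10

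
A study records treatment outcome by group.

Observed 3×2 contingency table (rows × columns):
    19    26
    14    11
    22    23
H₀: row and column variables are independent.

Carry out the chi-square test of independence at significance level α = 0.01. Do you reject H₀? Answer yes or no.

reject H₀: no

Row totals [45, 25, 45], col totals [55, 60], n=115
χ² = (19−21.52)²/21.52 + (26−23.48)²/23.48 + (14−11.96)²/11.96 + (11−13.04)²/13.04 + (22−21.52)²/21.52 + (23−23.48)²/23.48 = 1.2561
df = 2
p-value (upper-tail) = 0.53363
At α=0.01: p ≥ α → fail to reject H₀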